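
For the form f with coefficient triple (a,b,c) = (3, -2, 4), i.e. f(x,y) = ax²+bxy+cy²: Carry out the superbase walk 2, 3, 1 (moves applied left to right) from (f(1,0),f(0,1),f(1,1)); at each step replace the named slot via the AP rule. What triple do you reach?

start (3,4,5) = (f(1,0),f(0,1),f(1,1))
replace slot 2: 2·(3+5) − 4 = 12 → (3,12,5)
replace slot 3: 2·(3+12) − 5 = 25 → (3,12,25)
replace slot 1: 2·(12+25) − 3 = 71 → (71,12,25)

71,12,25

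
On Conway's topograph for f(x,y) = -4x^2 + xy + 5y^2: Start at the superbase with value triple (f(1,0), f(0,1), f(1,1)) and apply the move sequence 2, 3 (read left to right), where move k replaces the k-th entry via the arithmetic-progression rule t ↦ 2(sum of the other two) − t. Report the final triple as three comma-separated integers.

start (-4,5,2) = (f(1,0),f(0,1),f(1,1))
replace slot 2: 2·((-4)+2) − 5 = -9 → (-4,-9,2)
replace slot 3: 2·((-4)+(-9)) − 2 = -28 → (-4,-9,-28)

-4,-9,-28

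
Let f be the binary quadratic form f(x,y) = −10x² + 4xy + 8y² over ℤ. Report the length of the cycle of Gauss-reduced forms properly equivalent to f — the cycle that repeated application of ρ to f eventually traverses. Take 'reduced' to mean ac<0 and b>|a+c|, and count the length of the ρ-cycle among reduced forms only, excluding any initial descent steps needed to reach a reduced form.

D = 336, ⌊√D⌋ = 18
river: ρ → (8,12,-6)
river: ρ → (-6,12,8)
river: ρ → (8,4,-10)
river: ρ → (-10,16,2)
river: ρ → (2,16,-10)
river: ρ → (-10,4,8)
ρ-cycle length = 6 (tail of 0 descent steps not counted)

6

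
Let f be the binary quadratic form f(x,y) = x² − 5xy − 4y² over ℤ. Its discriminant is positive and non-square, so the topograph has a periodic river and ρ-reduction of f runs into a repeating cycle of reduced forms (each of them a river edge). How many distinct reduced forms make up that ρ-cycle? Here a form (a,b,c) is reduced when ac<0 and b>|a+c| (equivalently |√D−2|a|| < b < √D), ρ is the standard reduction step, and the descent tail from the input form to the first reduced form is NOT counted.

D = 41, ⌊√D⌋ = 6
descent: ρ → (-4,5,1)  [lands on river]
river: ρ → (1,5,-4)
river: ρ → (-4,3,2)
river: ρ → (2,5,-2)
river: ρ → (-2,3,4)
river: ρ → (4,5,-1)
river: ρ → (-1,5,4)
river: ρ → (4,3,-2)
river: ρ → (-2,5,2)
river: ρ → (2,3,-4)
ρ-cycle length = 10 (tail of 1 descent step not counted)

10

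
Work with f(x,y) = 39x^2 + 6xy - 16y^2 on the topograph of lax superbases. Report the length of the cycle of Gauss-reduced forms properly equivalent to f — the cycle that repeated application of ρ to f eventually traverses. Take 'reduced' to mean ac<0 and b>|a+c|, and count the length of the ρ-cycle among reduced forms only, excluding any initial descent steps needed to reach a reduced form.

D = 2532, ⌊√D⌋ = 50
descent: ρ → (-16,26,29)  [lands on river]
river: ρ → (29,32,-13)
river: ρ → (-13,46,8)
river: ρ → (8,50,-1)
river: ρ → (-1,50,8)
river: ρ → (8,46,-13)
river: ρ → (-13,32,29)
river: ρ → (29,26,-16)
river: ρ → (-16,38,17)
river: ρ → (17,30,-24)
river: ρ → (-24,18,23)
river: ρ → (23,28,-19)
river: ρ → (-19,48,3)
river: ρ → (3,48,-19)
river: ρ → (-19,28,23)
river: ρ → (23,18,-24)
river: ρ → (-24,30,17)
river: ρ → (17,38,-16)
ρ-cycle length = 18 (tail of 1 descent step not counted)

18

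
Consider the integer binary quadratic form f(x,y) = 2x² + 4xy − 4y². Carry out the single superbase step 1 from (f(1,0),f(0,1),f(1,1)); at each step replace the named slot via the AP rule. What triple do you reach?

start (2,-4,2) = (f(1,0),f(0,1),f(1,1))
replace slot 1: 2·((-4)+2) − 2 = -6 → (-6,-4,2)

-6,-4,2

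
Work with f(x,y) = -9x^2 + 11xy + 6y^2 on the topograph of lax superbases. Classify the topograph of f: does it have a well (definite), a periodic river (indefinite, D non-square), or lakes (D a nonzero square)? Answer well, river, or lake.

D = b²−4ac = 11² − 4·(-9)·6 = 337
D > 0 non-square ⇒ indefinite ⇒ periodic river

river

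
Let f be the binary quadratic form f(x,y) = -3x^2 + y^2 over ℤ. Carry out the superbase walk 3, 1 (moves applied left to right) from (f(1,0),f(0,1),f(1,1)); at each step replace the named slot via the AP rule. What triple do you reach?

start (-3,1,-2) = (f(1,0),f(0,1),f(1,1))
replace slot 3: 2·((-3)+1) − (-2) = -2 → (-3,1,-2)
replace slot 1: 2·(1+(-2)) − (-3) = 1 → (1,1,-2)

1,1,-2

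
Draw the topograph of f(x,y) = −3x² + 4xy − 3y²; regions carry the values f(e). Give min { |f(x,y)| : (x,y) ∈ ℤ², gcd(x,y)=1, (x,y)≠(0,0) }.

translate: b→2 (≡-4 mod 6), so (3,-4,3)→(3,2,2)
flip: (3,2,2)→(2,-2,3)
translate: b→2 (≡-2 mod 4), so (2,-2,3)→(2,2,3)
reduced (well bottom): (2,2,3) with a≤c, −a<b≤a
well minimum |f| = |-2| = 2 (negative-definite)

2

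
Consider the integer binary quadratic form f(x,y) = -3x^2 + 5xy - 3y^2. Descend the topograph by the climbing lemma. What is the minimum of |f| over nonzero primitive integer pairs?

translate: b→1 (≡-5 mod 6), so (3,-5,3)→(3,1,1)
flip: (3,1,1)→(1,-1,3)
translate: b→1 (≡-1 mod 2), so (1,-1,3)→(1,1,3)
reduced (well bottom): (1,1,3) with a≤c, −a<b≤a
well minimum |f| = |-1| = 1 (negative-definite)

1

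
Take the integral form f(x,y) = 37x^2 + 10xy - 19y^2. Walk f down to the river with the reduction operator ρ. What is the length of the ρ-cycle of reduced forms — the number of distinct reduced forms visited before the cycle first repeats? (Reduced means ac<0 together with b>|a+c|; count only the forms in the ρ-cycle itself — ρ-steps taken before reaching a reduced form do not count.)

D = 2912, ⌊√D⌋ = 53
descent: ρ → (-19,28,28)  [lands on river]
river: ρ → (28,28,-19)
river: ρ → (-19,48,8)
river: ρ → (8,48,-19)
ρ-cycle length = 4 (tail of 1 descent step not counted)

4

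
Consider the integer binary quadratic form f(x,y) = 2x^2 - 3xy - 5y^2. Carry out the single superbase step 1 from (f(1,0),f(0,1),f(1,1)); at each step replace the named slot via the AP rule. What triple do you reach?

start (2,-5,-6) = (f(1,0),f(0,1),f(1,1))
replace slot 1: 2·((-5)+(-6)) − 2 = -24 → (-24,-5,-6)

-24,-5,-6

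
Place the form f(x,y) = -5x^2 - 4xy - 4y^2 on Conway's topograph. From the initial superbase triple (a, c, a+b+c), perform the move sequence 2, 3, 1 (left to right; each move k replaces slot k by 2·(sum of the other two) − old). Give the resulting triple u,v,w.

start (-5,-4,-13) = (f(1,0),f(0,1),f(1,1))
replace slot 2: 2·((-5)+(-13)) − (-4) = -32 → (-5,-32,-13)
replace slot 3: 2·((-5)+(-32)) − (-13) = -61 → (-5,-32,-61)
replace slot 1: 2·((-32)+(-61)) − (-5) = -181 → (-181,-32,-61)

-181,-32,-61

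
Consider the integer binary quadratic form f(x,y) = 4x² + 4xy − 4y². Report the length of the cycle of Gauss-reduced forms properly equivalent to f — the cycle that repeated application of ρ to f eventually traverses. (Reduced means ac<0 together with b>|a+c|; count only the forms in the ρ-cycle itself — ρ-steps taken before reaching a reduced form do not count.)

D = 80, ⌊√D⌋ = 8
river: ρ → (-4,4,4)
river: ρ → (4,4,-4)
ρ-cycle length = 2 (tail of 0 descent steps not counted)

2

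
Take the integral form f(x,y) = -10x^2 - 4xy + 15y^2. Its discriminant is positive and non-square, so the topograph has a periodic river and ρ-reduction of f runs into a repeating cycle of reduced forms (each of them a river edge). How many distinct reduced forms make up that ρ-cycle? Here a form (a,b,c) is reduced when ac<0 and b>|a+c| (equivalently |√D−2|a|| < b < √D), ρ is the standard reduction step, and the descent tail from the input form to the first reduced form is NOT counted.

D = 616, ⌊√D⌋ = 24
descent: ρ → (15,4,-10)
descent: ρ → (-10,16,9)  [lands on river]
river: ρ → (9,20,-6)
river: ρ → (-6,16,15)
river: ρ → (15,14,-7)
river: ρ → (-7,14,15)
river: ρ → (15,16,-6)
river: ρ → (-6,20,9)
river: ρ → (9,16,-10)
river: ρ → (-10,24,1)
river: ρ → (1,24,-10)
ρ-cycle length = 10 (tail of 2 descent steps not counted)

10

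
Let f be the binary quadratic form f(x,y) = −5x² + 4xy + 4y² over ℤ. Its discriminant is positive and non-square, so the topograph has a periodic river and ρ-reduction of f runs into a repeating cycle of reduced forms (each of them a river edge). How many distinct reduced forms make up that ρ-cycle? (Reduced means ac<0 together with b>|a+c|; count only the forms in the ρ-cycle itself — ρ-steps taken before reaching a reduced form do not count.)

D = 96, ⌊√D⌋ = 9
river: ρ → (4,4,-5)
river: ρ → (-5,6,3)
river: ρ → (3,6,-5)
river: ρ → (-5,4,4)
ρ-cycle length = 4 (tail of 0 descent steps not counted)

4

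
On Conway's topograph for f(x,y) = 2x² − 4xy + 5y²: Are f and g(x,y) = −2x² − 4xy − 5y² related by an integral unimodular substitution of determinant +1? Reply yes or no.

D₁ = -24, D₂ = -24
f: translate: b→0 (≡-4 mod 4), so (2,-4,5)→(2,0,3)
f: reduced (well bottom): (2,0,3) with a≤c, −a<b≤a
g is negative-definite; reduce −g:
−g: translate: b→0 (≡4 mod 4), so (2,4,5)→(2,0,3)
−g: reduced (well bottom): (2,0,3) with a≤c, −a<b≤a
flip sign back: reduced form of g is (-2,0,-3)
reduced forms (2, 0, 3) vs (-2, 0, -3) ⇒ inequivalent

no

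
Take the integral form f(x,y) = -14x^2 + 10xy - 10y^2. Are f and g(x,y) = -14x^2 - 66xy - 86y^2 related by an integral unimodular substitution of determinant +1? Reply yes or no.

D₁ = -460, D₂ = -460
f is negative-definite; reduce −f:
−f: flip: (14,-10,10)→(10,10,14)
−f: reduced (well bottom): (10,10,14) with a≤c, −a<b≤a
flip sign back: reduced form of f is (-10,-10,-14)
g is negative-definite; reduce −g:
−g: translate: b→10 (≡66 mod 28), so (14,66,86)→(14,10,10)
−g: flip: (14,10,10)→(10,-10,14)
−g: translate: b→10 (≡-10 mod 20), so (10,-10,14)→(10,10,14)
−g: reduced (well bottom): (10,10,14) with a≤c, −a<b≤a
flip sign back: reduced form of g is (-10,-10,-14)
reduced forms (-10, -10, -14) vs (-10, -10, -14) ⇒ equivalent

yes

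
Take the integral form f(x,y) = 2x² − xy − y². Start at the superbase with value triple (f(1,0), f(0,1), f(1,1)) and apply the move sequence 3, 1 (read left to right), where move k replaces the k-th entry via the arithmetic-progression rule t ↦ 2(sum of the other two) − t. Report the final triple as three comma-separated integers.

start (2,-1,0) = (f(1,0),f(0,1),f(1,1))
replace slot 3: 2·(2+(-1)) − 0 = 2 → (2,-1,2)
replace slot 1: 2·((-1)+2) − 2 = 0 → (0,-1,2)

0,-1,2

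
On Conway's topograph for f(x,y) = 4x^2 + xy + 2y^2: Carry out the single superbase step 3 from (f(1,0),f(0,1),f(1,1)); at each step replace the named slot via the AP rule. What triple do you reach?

start (4,2,7) = (f(1,0),f(0,1),f(1,1))
replace slot 3: 2·(4+2) − 7 = 5 → (4,2,5)

4,2,5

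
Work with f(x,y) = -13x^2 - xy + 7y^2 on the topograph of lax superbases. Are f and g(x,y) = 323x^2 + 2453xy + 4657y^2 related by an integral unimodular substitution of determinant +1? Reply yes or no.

D₁ = 365, D₂ = 365
river cycle of f (length 6): (7, 15, -5), (-5, 15, 7), (7, 13, -7), (-7, 15, 5), (5, 15, -7), (-7, 13, 7)
river cycle of g (length 6): (-7, 13, 7), (7, 15, -5), (-5, 15, 7), (7, 13, -7), (-7, 15, 5), (5, 15, -7)
cycles coincide ⇒ equivalent

yes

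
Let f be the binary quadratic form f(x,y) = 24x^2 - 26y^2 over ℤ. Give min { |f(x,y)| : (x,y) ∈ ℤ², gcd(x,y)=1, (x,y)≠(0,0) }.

descent: ρ → (-26,0,24)
descent: ρ → (24,48,-2)  [lands on river]
river: ρ → (-2,48,24)
closes: descent 2, river 2
min |a| on river = 2

2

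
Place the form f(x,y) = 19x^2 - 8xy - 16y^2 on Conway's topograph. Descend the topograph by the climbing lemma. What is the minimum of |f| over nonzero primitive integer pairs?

descent: ρ → (-16,8,19)  [lands on river]
river: ρ → (19,30,-5)
river: ρ → (-5,30,19)
river: ρ → (19,8,-16)
river: ρ → (-16,24,11)
river: ρ → (11,20,-20)
river: ρ → (-20,20,11)
river: ρ → (11,24,-16)
closes: descent 1, river 8
min |a| on river = 5

5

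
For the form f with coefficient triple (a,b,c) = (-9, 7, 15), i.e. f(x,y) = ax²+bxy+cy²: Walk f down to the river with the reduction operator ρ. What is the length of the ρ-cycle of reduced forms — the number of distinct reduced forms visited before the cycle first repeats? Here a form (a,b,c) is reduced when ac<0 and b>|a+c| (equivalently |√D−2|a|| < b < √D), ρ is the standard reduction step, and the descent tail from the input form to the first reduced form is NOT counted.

D = 589, ⌊√D⌋ = 24
river: ρ → (15,23,-1)
river: ρ → (-1,23,15)
river: ρ → (15,7,-9)
river: ρ → (-9,11,13)
river: ρ → (13,15,-7)
river: ρ → (-7,13,15)
river: ρ → (15,17,-5)
river: ρ → (-5,23,3)
river: ρ → (3,19,-19)
river: ρ → (-19,19,3)
river: ρ → (3,23,-5)
river: ρ → (-5,17,15)
river: ρ → (15,13,-7)
river: ρ → (-7,15,13)
river: ρ → (13,11,-9)
river: ρ → (-9,7,15)
ρ-cycle length = 16 (tail of 0 descent steps not counted)

16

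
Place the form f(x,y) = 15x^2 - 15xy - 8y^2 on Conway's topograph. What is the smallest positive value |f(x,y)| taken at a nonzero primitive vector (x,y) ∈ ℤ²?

descent: ρ → (-8,15,15)  [lands on river]
river: ρ → (15,15,-8)
river: ρ → (-8,17,13)
river: ρ → (13,9,-12)
river: ρ → (-12,15,10)
river: ρ → (10,25,-2)
river: ρ → (-2,23,22)
river: ρ → (22,21,-3)
river: ρ → (-3,21,22)
river: ρ → (22,23,-2)
river: ρ → (-2,25,10)
river: ρ → (10,15,-12)
river: ρ → (-12,9,13)
river: ρ → (13,17,-8)
closes: descent 1, river 14
min |a| on river = 2

2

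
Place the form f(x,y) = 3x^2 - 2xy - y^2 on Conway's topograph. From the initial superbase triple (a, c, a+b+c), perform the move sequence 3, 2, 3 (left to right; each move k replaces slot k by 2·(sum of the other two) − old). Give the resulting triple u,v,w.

start (3,-1,0) = (f(1,0),f(0,1),f(1,1))
replace slot 3: 2·(3+(-1)) − 0 = 4 → (3,-1,4)
replace slot 2: 2·(3+4) − (-1) = 15 → (3,15,4)
replace slot 3: 2·(3+15) − 4 = 32 → (3,15,32)

3,15,32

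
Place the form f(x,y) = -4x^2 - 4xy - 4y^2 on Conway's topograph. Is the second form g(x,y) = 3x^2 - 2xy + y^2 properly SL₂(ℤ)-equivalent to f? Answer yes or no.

D₁ = -48, D₂ = -8
discriminants differ ⇒ not SL₂(ℤ)-equivalent

no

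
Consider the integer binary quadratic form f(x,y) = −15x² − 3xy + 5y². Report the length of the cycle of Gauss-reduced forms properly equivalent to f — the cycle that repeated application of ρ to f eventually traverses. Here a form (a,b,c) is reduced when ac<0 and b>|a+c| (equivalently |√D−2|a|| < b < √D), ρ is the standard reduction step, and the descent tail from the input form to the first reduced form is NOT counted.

D = 309, ⌊√D⌋ = 17
descent: ρ → (5,13,-7)  [lands on river]
river: ρ → (-7,15,3)
river: ρ → (3,15,-7)
river: ρ → (-7,13,5)
river: ρ → (5,17,-1)
river: ρ → (-1,17,5)
ρ-cycle length = 6 (tail of 1 descent step not counted)

6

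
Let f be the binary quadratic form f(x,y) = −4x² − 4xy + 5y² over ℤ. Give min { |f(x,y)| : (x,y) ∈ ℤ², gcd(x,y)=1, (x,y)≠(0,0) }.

descent: ρ → (5,4,-4)  [lands on river]
river: ρ → (-4,4,5)
river: ρ → (5,6,-3)
river: ρ → (-3,6,5)
closes: descent 1, river 4
min |a| on river = 3

3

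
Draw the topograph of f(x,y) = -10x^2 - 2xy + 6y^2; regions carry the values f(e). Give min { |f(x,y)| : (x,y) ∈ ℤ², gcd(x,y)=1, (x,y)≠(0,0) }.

descent: ρ → (6,14,-2)  [lands on river]
river: ρ → (-2,14,6)
river: ρ → (6,10,-6)
river: ρ → (-6,14,2)
river: ρ → (2,14,-6)
river: ρ → (-6,10,6)
closes: descent 1, river 6
min |a| on river = 2

2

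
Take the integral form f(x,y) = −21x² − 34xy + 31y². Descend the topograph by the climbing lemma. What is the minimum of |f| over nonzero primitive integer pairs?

descent: ρ → (31,34,-21)  [lands on river]
river: ρ → (-21,50,15)
river: ρ → (15,40,-36)
river: ρ → (-36,32,19)
river: ρ → (19,44,-24)
river: ρ → (-24,52,11)
river: ρ → (11,58,-9)
river: ρ → (-9,50,35)
river: ρ → (35,20,-24)
river: ρ → (-24,28,31)
closes: descent 1, river 10
min |a| on river = 9

9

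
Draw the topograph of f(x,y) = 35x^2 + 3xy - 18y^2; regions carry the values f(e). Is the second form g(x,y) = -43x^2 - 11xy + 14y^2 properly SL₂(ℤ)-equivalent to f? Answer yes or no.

D₁ = 2529, D₂ = 2529
river cycle of f (length 52): (-18, 33, 20), (20, 47, -4), (-4, 49, 8), (8, 47, -10), (-10, 33, 36), (36, 39, -7), (-7, 45, 18), (18, 27, -25), (-25, 23, 20), (20, 17, -28), … (42 more)
river cycle of g (length 52): (14, 39, -18), (-18, 33, 20), (20, 47, -4), (-4, 49, 8), (8, 47, -10), (-10, 33, 36), (36, 39, -7), (-7, 45, 18), (18, 27, -25), (-25, 23, 20), … (42 more)
cycles coincide ⇒ equivalent

yes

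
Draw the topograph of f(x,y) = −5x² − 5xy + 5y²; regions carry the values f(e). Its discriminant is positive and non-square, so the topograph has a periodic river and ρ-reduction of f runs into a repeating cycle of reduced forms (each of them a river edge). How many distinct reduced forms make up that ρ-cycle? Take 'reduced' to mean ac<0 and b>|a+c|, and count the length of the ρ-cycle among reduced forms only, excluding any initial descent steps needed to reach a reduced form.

D = 125, ⌊√D⌋ = 11
descent: ρ → (5,5,-5)  [lands on river]
river: ρ → (-5,5,5)
ρ-cycle length = 2 (tail of 1 descent step not counted)

2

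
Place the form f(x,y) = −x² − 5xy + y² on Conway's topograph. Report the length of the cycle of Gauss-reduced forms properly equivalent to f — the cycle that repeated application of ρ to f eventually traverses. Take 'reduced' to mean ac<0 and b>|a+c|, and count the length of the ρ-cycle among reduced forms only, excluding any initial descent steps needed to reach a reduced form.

D = 29, ⌊√D⌋ = 5
descent: ρ → (1,5,-1)  [lands on river]
river: ρ → (-1,5,1)
ρ-cycle length = 2 (tail of 1 descent step not counted)

2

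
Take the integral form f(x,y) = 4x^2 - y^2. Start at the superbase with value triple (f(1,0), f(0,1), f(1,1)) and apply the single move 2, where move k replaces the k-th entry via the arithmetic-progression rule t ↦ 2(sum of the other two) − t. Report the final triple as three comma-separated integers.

start (4,-1,3) = (f(1,0),f(0,1),f(1,1))
replace slot 2: 2·(4+3) − (-1) = 15 → (4,15,3)

4,15,3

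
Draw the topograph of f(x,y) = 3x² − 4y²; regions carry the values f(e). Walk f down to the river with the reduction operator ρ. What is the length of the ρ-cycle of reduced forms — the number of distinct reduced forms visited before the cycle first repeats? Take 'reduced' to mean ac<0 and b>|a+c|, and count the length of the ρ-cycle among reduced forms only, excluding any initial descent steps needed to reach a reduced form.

D = 48, ⌊√D⌋ = 6
descent: ρ → (-4,0,3)
descent: ρ → (3,6,-1)  [lands on river]
river: ρ → (-1,6,3)
ρ-cycle length = 2 (tail of 2 descent steps not counted)

2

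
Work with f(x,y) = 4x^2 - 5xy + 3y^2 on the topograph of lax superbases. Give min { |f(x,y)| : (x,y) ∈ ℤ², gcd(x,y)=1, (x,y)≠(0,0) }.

translate: b→3 (≡-5 mod 8), so (4,-5,3)→(4,3,2)
flip: (4,3,2)→(2,-3,4)
translate: b→1 (≡-3 mod 4), so (2,-3,4)→(2,1,3)
reduced (well bottom): (2,1,3) with a≤c, −a<b≤a
well minimum = a = 2

2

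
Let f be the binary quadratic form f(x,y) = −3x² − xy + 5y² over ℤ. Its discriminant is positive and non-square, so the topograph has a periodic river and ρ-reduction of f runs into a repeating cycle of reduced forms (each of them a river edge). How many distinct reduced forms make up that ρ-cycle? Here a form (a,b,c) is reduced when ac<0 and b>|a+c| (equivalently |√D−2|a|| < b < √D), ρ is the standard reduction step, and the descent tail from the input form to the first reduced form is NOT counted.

D = 61, ⌊√D⌋ = 7
descent: ρ → (5,1,-3)
descent: ρ → (-3,5,3)  [lands on river]
river: ρ → (3,7,-1)
river: ρ → (-1,7,3)
river: ρ → (3,5,-3)
river: ρ → (-3,7,1)
river: ρ → (1,7,-3)
ρ-cycle length = 6 (tail of 2 descent steps not counted)

6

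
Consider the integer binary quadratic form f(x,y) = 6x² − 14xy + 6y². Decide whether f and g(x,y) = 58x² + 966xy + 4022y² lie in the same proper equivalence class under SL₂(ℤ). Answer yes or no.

D₁ = 52, D₂ = 52
river cycle of f (length 2): (-2, 6, 2), (2, 6, -2)
river cycle of g (length 2): (-2, 6, 2), (2, 6, -2)
cycles coincide ⇒ equivalent

yes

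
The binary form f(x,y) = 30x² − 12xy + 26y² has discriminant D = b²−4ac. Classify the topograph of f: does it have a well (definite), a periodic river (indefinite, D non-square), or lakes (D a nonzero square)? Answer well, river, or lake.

D = b²−4ac = (-12)² − 4·30·26 = -2976
D < 0 ⇒ definite ⇒ every region one sign ⇒ single well

well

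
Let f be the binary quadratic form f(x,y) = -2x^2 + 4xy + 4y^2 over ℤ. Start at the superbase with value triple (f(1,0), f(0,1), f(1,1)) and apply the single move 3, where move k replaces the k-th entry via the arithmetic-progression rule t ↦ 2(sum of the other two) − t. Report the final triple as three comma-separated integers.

start (-2,4,6) = (f(1,0),f(0,1),f(1,1))
replace slot 3: 2·((-2)+4) − 6 = -2 → (-2,4,-2)

-2,4,-2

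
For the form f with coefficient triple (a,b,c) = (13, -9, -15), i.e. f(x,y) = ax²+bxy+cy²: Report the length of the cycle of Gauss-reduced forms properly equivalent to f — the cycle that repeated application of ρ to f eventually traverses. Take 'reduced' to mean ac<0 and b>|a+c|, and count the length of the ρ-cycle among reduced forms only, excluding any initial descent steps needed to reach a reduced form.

D = 861, ⌊√D⌋ = 29
descent: ρ → (-15,9,13)  [lands on river]
river: ρ → (13,17,-11)
river: ρ → (-11,27,3)
river: ρ → (3,27,-11)
river: ρ → (-11,17,13)
river: ρ → (13,9,-15)
river: ρ → (-15,21,7)
river: ρ → (7,21,-15)
ρ-cycle length = 8 (tail of 1 descent step not counted)

8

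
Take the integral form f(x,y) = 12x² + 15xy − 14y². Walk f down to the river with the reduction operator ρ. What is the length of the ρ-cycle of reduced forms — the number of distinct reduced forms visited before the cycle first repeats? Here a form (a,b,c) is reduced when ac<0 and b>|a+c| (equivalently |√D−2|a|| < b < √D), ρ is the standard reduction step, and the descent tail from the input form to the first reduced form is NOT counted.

D = 897, ⌊√D⌋ = 29
river: ρ → (-14,13,13)
river: ρ → (13,13,-14)
river: ρ → (-14,15,12)
river: ρ → (12,9,-17)
river: ρ → (-17,25,4)
river: ρ → (4,23,-23)
river: ρ → (-23,23,4)
river: ρ → (4,25,-17)
river: ρ → (-17,9,12)
river: ρ → (12,15,-14)
ρ-cycle length = 10 (tail of 0 descent steps not counted)

10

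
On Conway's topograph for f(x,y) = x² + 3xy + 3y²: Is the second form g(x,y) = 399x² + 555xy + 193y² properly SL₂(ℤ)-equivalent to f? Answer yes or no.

D₁ = -3, D₂ = -3
f: translate: b→1 (≡3 mod 2), so (1,3,3)→(1,1,1)
f: reduced (well bottom): (1,1,1) with a≤c, −a<b≤a
g: translate: b→-243 (≡555 mod 798), so (399,555,193)→(399,-243,37)
g: flip: (399,-243,37)→(37,243,399)
g: translate: b→21 (≡243 mod 74), so (37,243,399)→(37,21,3)
g: flip: (37,21,3)→(3,-21,37)
g: translate: b→3 (≡-21 mod 6), so (3,-21,37)→(3,3,1)
g: flip: (3,3,1)→(1,-3,3)
g: translate: b→1 (≡-3 mod 2), so (1,-3,3)→(1,1,1)
g: reduced (well bottom): (1,1,1) with a≤c, −a<b≤a
reduced forms (1, 1, 1) vs (1, 1, 1) ⇒ equivalent

yes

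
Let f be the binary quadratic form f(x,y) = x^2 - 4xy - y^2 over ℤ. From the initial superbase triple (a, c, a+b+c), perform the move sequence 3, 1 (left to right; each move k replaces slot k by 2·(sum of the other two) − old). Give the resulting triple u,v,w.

start (1,-1,-4) = (f(1,0),f(0,1),f(1,1))
replace slot 3: 2·(1+(-1)) − (-4) = 4 → (1,-1,4)
replace slot 1: 2·((-1)+4) − 1 = 5 → (5,-1,4)

5,-1,4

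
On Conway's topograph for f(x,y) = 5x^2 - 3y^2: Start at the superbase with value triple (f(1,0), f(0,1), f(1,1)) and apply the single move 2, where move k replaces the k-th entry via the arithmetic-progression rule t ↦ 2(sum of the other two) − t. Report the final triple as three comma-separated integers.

start (5,-3,2) = (f(1,0),f(0,1),f(1,1))
replace slot 2: 2·(5+2) − (-3) = 17 → (5,17,2)

5,17,2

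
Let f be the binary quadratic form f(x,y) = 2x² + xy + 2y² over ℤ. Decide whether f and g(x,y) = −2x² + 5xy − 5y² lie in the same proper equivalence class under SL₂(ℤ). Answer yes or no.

D₁ = -15, D₂ = -15
f: reduced (well bottom): (2,1,2) with a≤c, −a<b≤a
g is negative-definite; reduce −g:
−g: translate: b→-1 (≡-5 mod 4), so (2,-5,5)→(2,-1,2)
−g: flip: (2,-1,2)→(2,1,2)
−g: reduced (well bottom): (2,1,2) with a≤c, −a<b≤a
flip sign back: reduced form of g is (-2,-1,-2)
reduced forms (2, 1, 2) vs (-2, -1, -2) ⇒ inequivalent

no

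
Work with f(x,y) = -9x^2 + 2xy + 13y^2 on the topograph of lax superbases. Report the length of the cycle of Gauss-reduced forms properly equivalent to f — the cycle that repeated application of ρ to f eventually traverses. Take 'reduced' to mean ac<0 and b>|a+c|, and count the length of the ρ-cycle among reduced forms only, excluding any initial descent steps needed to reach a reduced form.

D = 472, ⌊√D⌋ = 21
descent: ρ → (13,-2,-9)
descent: ρ → (-9,20,2)  [lands on river]
river: ρ → (2,20,-9)
river: ρ → (-9,16,6)
river: ρ → (6,20,-3)
river: ρ → (-3,16,18)
river: ρ → (18,20,-1)
river: ρ → (-1,20,18)
river: ρ → (18,16,-3)
river: ρ → (-3,20,6)
river: ρ → (6,16,-9)
ρ-cycle length = 10 (tail of 2 descent steps not counted)

10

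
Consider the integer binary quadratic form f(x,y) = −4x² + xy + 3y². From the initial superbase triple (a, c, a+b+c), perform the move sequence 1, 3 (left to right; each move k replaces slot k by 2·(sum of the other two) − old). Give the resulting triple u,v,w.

start (-4,3,0) = (f(1,0),f(0,1),f(1,1))
replace slot 1: 2·(3+0) − (-4) = 10 → (10,3,0)
replace slot 3: 2·(10+3) − 0 = 26 → (10,3,26)

10,3,26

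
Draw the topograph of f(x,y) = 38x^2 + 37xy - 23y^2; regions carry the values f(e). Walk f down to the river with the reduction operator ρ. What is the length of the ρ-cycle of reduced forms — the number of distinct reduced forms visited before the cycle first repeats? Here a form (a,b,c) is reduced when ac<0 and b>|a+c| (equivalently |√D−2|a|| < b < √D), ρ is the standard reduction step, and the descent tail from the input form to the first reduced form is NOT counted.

D = 4865, ⌊√D⌋ = 69
river: ρ → (-23,55,20)
river: ρ → (20,65,-8)
river: ρ → (-8,63,28)
river: ρ → (28,49,-22)
river: ρ → (-22,39,38)
river: ρ → (38,37,-23)
ρ-cycle length = 6 (tail of 0 descent steps not counted)

6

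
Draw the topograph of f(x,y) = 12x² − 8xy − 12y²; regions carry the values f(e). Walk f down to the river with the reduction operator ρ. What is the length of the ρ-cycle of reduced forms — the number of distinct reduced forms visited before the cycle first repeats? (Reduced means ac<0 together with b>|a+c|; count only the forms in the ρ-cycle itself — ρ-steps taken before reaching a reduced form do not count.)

D = 640, ⌊√D⌋ = 25
descent: ρ → (-12,8,12)  [lands on river]
river: ρ → (12,16,-8)
river: ρ → (-8,16,12)
river: ρ → (12,8,-12)
river: ρ → (-12,16,8)
river: ρ → (8,16,-12)
ρ-cycle length = 6 (tail of 1 descent step not counted)

6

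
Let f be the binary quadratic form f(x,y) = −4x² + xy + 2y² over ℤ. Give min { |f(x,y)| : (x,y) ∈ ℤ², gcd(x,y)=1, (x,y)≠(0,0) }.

descent: ρ → (2,3,-3)  [lands on river]
river: ρ → (-3,3,2)
river: ρ → (2,5,-1)
river: ρ → (-1,5,2)
closes: descent 1, river 4
min |a| on river = 1

1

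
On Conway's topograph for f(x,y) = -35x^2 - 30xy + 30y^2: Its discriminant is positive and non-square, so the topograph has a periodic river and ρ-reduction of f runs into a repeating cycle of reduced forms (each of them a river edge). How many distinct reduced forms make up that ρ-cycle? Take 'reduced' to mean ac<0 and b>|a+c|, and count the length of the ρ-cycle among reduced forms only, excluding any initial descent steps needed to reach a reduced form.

D = 5100, ⌊√D⌋ = 71
descent: ρ → (30,30,-35)  [lands on river]
river: ρ → (-35,40,25)
river: ρ → (25,60,-15)
river: ρ → (-15,60,25)
river: ρ → (25,40,-35)
river: ρ → (-35,30,30)
ρ-cycle length = 6 (tail of 1 descent step not counted)

6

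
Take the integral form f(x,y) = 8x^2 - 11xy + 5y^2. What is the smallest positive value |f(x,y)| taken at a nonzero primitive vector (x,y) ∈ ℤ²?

translate: b→5 (≡-11 mod 16), so (8,-11,5)→(8,5,2)
flip: (8,5,2)→(2,-5,8)
translate: b→-1 (≡-5 mod 4), so (2,-5,8)→(2,-1,5)
reduced (well bottom): (2,-1,5) with a≤c, −a<b≤a
well minimum = a = 2

2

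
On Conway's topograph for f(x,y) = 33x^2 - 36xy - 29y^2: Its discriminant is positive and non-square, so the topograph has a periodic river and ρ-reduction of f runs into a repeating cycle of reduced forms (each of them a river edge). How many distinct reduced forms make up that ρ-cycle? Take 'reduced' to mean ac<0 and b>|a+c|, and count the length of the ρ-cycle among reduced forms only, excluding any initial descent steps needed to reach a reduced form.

D = 5124, ⌊√D⌋ = 71
descent: ρ → (-29,36,33)  [lands on river]
river: ρ → (33,30,-32)
river: ρ → (-32,34,31)
river: ρ → (31,28,-35)
river: ρ → (-35,42,24)
river: ρ → (24,54,-23)
river: ρ → (-23,38,40)
river: ρ → (40,42,-21)
river: ρ → (-21,42,40)
river: ρ → (40,38,-23)
river: ρ → (-23,54,24)
river: ρ → (24,42,-35)
river: ρ → (-35,28,31)
river: ρ → (31,34,-32)
river: ρ → (-32,30,33)
river: ρ → (33,36,-29)
river: ρ → (-29,22,40)
river: ρ → (40,58,-11)
river: ρ → (-11,52,55)
river: ρ → (55,58,-8)
river: ρ → (-8,70,7)
river: ρ → (7,70,-8)
river: ρ → (-8,58,55)
river: ρ → (55,52,-11)
river: ρ → (-11,58,40)
river: ρ → (40,22,-29)
ρ-cycle length = 26 (tail of 1 descent step not counted)

26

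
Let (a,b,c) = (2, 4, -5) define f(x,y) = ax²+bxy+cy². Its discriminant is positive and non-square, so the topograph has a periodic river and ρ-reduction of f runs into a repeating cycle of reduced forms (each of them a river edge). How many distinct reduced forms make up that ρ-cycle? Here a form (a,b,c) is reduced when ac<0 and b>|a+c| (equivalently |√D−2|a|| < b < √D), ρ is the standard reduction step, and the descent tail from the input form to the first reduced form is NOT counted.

D = 56, ⌊√D⌋ = 7
river: ρ → (-5,6,1)
river: ρ → (1,6,-5)
river: ρ → (-5,4,2)
river: ρ → (2,4,-5)
ρ-cycle length = 4 (tail of 0 descent steps not counted)

4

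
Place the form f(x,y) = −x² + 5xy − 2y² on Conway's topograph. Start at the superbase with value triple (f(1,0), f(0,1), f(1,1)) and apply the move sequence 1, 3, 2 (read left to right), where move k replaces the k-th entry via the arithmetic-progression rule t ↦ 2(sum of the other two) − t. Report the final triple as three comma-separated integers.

start (-1,-2,2) = (f(1,0),f(0,1),f(1,1))
replace slot 1: 2·((-2)+2) − (-1) = 1 → (1,-2,2)
replace slot 3: 2·(1+(-2)) − 2 = -4 → (1,-2,-4)
replace slot 2: 2·(1+(-4)) − (-2) = -4 → (1,-4,-4)

1,-4,-4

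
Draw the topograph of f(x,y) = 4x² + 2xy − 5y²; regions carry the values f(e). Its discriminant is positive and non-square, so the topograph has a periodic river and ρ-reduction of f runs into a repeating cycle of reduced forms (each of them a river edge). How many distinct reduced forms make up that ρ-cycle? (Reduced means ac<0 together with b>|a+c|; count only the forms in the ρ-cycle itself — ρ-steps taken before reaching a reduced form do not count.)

D = 84, ⌊√D⌋ = 9
river: ρ → (-5,8,1)
river: ρ → (1,8,-5)
river: ρ → (-5,2,4)
river: ρ → (4,6,-3)
river: ρ → (-3,6,4)
river: ρ → (4,2,-5)
ρ-cycle length = 6 (tail of 0 descent steps not counted)

6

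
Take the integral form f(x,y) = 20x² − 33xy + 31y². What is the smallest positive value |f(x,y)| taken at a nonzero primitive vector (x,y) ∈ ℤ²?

translate: b→7 (≡-33 mod 40), so (20,-33,31)→(20,7,18)
flip: (20,7,18)→(18,-7,20)
reduced (well bottom): (18,-7,20) with a≤c, −a<b≤a
well minimum = a = 18

18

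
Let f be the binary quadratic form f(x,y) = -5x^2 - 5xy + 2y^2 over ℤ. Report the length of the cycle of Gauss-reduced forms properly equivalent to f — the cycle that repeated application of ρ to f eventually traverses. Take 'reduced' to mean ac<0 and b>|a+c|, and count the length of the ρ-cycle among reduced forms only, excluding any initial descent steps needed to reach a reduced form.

D = 65, ⌊√D⌋ = 8
descent: ρ → (2,5,-5)  [lands on river]
river: ρ → (-5,5,2)
river: ρ → (2,7,-2)
river: ρ → (-2,5,5)
river: ρ → (5,5,-2)
river: ρ → (-2,7,2)
ρ-cycle length = 6 (tail of 1 descent step not counted)

6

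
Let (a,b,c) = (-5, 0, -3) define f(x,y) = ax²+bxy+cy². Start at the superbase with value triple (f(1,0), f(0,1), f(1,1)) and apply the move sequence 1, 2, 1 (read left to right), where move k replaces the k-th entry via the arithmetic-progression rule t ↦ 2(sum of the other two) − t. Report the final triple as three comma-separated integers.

start (-5,-3,-8) = (f(1,0),f(0,1),f(1,1))
replace slot 1: 2·((-3)+(-8)) − (-5) = -17 → (-17,-3,-8)
replace slot 2: 2·((-17)+(-8)) − (-3) = -47 → (-17,-47,-8)
replace slot 1: 2·((-47)+(-8)) − (-17) = -93 → (-93,-47,-8)

-93,-47,-8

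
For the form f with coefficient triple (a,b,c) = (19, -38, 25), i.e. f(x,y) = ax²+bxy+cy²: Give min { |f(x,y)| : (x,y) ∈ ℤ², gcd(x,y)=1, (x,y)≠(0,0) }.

translate: b→0 (≡-38 mod 38), so (19,-38,25)→(19,0,6)
flip: (19,0,6)→(6,0,19)
reduced (well bottom): (6,0,19) with a≤c, −a<b≤a
well minimum = a = 6

6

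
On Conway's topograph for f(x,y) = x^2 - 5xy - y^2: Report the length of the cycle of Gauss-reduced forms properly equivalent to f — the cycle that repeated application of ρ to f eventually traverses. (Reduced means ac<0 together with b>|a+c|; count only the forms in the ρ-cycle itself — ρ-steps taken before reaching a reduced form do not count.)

D = 29, ⌊√D⌋ = 5
descent: ρ → (-1,5,1)  [lands on river]
river: ρ → (1,5,-1)
ρ-cycle length = 2 (tail of 1 descent step not counted)

2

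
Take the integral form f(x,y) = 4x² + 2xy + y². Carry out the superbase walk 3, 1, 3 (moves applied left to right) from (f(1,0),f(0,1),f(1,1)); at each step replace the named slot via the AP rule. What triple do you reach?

start (4,1,7) = (f(1,0),f(0,1),f(1,1))
replace slot 3: 2·(4+1) − 7 = 3 → (4,1,3)
replace slot 1: 2·(1+3) − 4 = 4 → (4,1,3)
replace slot 3: 2·(4+1) − 3 = 7 → (4,1,7)

4,1,7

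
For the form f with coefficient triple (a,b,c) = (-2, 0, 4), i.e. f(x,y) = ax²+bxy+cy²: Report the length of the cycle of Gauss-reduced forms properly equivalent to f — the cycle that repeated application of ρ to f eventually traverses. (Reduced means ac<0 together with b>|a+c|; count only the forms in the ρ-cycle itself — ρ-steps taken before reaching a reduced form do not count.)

D = 32, ⌊√D⌋ = 5
descent: ρ → (4,0,-2)
descent: ρ → (-2,4,2)  [lands on river]
river: ρ → (2,4,-2)
ρ-cycle length = 2 (tail of 2 descent steps not counted)

2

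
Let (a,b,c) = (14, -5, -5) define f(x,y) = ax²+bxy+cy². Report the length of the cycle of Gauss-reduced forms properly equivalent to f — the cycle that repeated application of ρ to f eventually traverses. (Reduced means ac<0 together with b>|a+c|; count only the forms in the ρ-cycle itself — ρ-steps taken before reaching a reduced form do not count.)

D = 305, ⌊√D⌋ = 17
descent: ρ → (-5,15,4)  [lands on river]
river: ρ → (4,17,-1)
river: ρ → (-1,17,4)
river: ρ → (4,15,-5)
ρ-cycle length = 4 (tail of 1 descent step not counted)

4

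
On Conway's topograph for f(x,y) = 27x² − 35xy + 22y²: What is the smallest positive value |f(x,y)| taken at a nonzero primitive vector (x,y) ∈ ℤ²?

translate: b→19 (≡-35 mod 54), so (27,-35,22)→(27,19,14)
flip: (27,19,14)→(14,-19,27)
translate: b→9 (≡-19 mod 28), so (14,-19,27)→(14,9,22)
reduced (well bottom): (14,9,22) with a≤c, −a<b≤a
well minimum = a = 14

14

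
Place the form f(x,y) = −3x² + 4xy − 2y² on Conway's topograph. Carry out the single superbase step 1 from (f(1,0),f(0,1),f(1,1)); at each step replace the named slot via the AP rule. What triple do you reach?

start (-3,-2,-1) = (f(1,0),f(0,1),f(1,1))
replace slot 1: 2·((-2)+(-1)) − (-3) = -3 → (-3,-2,-1)

-3,-2,-1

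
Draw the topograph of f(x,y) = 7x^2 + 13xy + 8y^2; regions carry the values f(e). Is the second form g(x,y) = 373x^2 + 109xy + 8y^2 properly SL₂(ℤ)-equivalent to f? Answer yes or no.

D₁ = -55, D₂ = -55
f: translate: b→-1 (≡13 mod 14), so (7,13,8)→(7,-1,2)
f: flip: (7,-1,2)→(2,1,7)
f: reduced (well bottom): (2,1,7) with a≤c, −a<b≤a
g: flip: (373,109,8)→(8,-109,373)
g: translate: b→3 (≡-109 mod 16), so (8,-109,373)→(8,3,2)
g: flip: (8,3,2)→(2,-3,8)
g: translate: b→1 (≡-3 mod 4), so (2,-3,8)→(2,1,7)
g: reduced (well bottom): (2,1,7) with a≤c, −a<b≤a
reduced forms (2, 1, 7) vs (2, 1, 7) ⇒ equivalent

yes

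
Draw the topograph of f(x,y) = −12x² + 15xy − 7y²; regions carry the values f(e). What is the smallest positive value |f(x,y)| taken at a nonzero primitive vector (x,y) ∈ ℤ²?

translate: b→9 (≡-15 mod 24), so (12,-15,7)→(12,9,4)
flip: (12,9,4)→(4,-9,12)
translate: b→-1 (≡-9 mod 8), so (4,-9,12)→(4,-1,7)
reduced (well bottom): (4,-1,7) with a≤c, −a<b≤a
well minimum |f| = |-4| = 4 (negative-definite)

4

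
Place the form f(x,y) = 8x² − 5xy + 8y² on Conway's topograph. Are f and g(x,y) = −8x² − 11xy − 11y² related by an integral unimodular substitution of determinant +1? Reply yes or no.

D₁ = -231, D₂ = -231
f: flip: (8,-5,8)→(8,5,8)
f: reduced (well bottom): (8,5,8) with a≤c, −a<b≤a
g is negative-definite; reduce −g:
−g: translate: b→-5 (≡11 mod 16), so (8,11,11)→(8,-5,8)
−g: flip: (8,-5,8)→(8,5,8)
−g: reduced (well bottom): (8,5,8) with a≤c, −a<b≤a
flip sign back: reduced form of g is (-8,-5,-8)
reduced forms (8, 5, 8) vs (-8, -5, -8) ⇒ inequivalent

no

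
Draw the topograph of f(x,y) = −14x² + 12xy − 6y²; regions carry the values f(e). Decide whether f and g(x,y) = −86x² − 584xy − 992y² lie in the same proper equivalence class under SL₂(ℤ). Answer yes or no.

D₁ = -192, D₂ = -192
f is negative-definite; reduce −f:
−f: flip: (14,-12,6)→(6,12,14)
−f: translate: b→0 (≡12 mod 12), so (6,12,14)→(6,0,8)
−f: reduced (well bottom): (6,0,8) with a≤c, −a<b≤a
flip sign back: reduced form of f is (-6,0,-8)
g is negative-definite; reduce −g:
−g: translate: b→68 (≡584 mod 172), so (86,584,992)→(86,68,14)
−g: flip: (86,68,14)→(14,-68,86)
−g: translate: b→-12 (≡-68 mod 28), so (14,-68,86)→(14,-12,6)
−g: flip: (14,-12,6)→(6,12,14)
−g: translate: b→0 (≡12 mod 12), so (6,12,14)→(6,0,8)
−g: reduced (well bottom): (6,0,8) with a≤c, −a<b≤a
flip sign back: reduced form of g is (-6,0,-8)
reduced forms (-6, 0, -8) vs (-6, 0, -8) ⇒ equivalent

yes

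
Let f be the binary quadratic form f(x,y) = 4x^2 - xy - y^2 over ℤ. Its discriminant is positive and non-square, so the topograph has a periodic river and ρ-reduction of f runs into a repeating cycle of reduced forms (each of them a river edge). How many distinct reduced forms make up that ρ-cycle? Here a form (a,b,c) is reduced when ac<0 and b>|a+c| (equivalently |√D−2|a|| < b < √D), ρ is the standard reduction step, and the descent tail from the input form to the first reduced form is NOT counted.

D = 17, ⌊√D⌋ = 4
descent: ρ → (-1,3,2)  [lands on river]
river: ρ → (2,1,-2)
river: ρ → (-2,3,1)
river: ρ → (1,3,-2)
river: ρ → (-2,1,2)
river: ρ → (2,3,-1)
ρ-cycle length = 6 (tail of 1 descent step not counted)

6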